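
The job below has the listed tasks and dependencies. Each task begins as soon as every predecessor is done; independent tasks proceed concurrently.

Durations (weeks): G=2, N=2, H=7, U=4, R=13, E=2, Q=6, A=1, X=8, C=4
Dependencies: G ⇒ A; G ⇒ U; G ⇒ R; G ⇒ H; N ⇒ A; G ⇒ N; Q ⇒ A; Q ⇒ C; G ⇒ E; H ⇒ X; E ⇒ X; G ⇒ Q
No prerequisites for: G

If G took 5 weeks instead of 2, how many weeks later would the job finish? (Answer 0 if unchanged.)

3

As given, the longest chain is G→H→X = 2+7+8 = 17, so the finish is 17 weeks.
Since G is critical, the +3 change carries straight to that chain (now 20 weeks).
That remains the longest chain; total 20 weeks.
Change in finish: 20 − 17 = +3 weeks.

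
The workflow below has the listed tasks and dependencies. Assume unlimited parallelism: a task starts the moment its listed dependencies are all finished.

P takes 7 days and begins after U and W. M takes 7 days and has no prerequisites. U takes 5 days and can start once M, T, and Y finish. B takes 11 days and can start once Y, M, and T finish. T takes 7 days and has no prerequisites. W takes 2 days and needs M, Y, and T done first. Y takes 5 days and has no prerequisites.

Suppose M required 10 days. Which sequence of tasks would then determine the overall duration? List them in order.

Baseline: M→U→P = 7+5+7 = 19 → 19 days.
M is on the critical path; changing it to 10 makes that path 22 days.
That remains the longest chain; total 22 days.

M, U, P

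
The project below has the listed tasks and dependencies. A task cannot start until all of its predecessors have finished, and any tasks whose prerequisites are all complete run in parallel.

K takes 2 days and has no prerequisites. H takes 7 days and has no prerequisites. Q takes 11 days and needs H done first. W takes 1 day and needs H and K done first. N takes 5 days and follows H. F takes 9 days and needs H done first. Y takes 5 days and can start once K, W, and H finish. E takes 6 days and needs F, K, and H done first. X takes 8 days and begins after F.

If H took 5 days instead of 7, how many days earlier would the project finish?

2

Baseline: H→F→X = 7+9+8 = 24 → 24 days.
H lies on that path, so at 5 days the path becomes 22 days.
That remains the longest chain; total 22 days.
Change in finish: 22 − 24 = -2 days.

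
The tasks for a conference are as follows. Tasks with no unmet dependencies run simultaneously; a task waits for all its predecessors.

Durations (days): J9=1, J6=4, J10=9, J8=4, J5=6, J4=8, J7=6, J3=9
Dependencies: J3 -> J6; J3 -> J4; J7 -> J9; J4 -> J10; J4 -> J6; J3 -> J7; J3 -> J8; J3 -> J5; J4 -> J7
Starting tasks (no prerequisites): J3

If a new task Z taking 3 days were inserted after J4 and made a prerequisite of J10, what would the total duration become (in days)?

29

Originally the plan takes 26 days.
With Z inserted, J10 now waits for max(J4, Z).
New critical path: J3→J4→Z→J10 = 9+8+3+9 = 29 ⇒ 29 days.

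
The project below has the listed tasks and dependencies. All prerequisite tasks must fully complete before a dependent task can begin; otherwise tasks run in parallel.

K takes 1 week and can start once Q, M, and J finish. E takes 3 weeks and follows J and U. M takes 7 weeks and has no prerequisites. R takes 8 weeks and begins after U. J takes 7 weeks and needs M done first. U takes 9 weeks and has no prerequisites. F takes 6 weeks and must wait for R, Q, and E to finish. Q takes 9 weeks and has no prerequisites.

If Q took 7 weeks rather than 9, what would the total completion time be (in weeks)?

The binding path is M→J→E→F = 7+7+3+6 = 23; finish at 23 weeks.
Q is off the critical path — its longest chain is 15 weeks, giving 8 of slack.
The critical path is still M→J→E→F; finish is now 23 weeks.

23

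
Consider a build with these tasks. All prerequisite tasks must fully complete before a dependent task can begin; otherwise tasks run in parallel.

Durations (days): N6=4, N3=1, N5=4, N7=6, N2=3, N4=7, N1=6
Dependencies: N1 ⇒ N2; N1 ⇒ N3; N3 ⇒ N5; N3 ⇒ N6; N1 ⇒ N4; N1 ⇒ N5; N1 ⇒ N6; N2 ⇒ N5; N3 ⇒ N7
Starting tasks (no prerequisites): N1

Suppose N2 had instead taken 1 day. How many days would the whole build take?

13

The binding path is N1→N2→N5 = 6+3+4 = 13; finish at 13 days.
N2 is on the critical path; changing it to 1 makes that path 11 days.
New critical path: N1→N3→N7 = 6+1+6 = 13 ⇒ 13 days.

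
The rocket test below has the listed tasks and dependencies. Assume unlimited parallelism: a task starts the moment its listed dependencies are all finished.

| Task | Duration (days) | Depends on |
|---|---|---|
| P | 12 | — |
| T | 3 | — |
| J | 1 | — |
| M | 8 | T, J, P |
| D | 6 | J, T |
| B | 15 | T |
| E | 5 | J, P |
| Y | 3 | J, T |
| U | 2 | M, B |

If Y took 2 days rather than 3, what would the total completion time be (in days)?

22

The binding path is P→M→U = 12+8+2 = 22; finish at 22 days.
Y is off the critical path — its longest chain is 6 days, giving 16 of slack.
The critical path is still P→M→U; finish is now 22 days.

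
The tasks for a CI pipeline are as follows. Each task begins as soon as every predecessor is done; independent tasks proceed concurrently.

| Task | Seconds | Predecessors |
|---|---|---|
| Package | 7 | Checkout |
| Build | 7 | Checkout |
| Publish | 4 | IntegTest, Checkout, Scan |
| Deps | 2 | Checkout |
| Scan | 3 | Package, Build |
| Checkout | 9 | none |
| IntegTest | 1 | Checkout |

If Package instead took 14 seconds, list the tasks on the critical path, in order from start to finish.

As given, the longest chain is Checkout→Package→Scan→Publish = 9+7+3+4 = 23, so the finish is 23 seconds.
Package is on the critical path; changing it to 14 makes that path 30 seconds.
No other chain overtakes it, so the finish is 30 seconds.

Checkout, Package, Scan, Publish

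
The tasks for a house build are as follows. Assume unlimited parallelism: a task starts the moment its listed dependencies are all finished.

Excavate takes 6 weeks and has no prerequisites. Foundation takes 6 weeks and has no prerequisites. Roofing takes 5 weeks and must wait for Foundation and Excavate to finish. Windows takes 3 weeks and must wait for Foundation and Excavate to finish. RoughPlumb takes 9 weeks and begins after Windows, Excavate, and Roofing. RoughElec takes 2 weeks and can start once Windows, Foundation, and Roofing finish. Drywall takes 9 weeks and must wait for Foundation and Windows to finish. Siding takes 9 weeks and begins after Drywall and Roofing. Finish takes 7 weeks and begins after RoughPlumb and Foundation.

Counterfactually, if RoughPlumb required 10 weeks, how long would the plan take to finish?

28

Baseline: Excavate→Roofing→RoughPlumb→Finish = 6+5+9+7 = 27 → 27 weeks.
RoughPlumb lies on that path, so at 10 weeks the path becomes 28 weeks.
No other chain overtakes it, so the finish is 28 weeks.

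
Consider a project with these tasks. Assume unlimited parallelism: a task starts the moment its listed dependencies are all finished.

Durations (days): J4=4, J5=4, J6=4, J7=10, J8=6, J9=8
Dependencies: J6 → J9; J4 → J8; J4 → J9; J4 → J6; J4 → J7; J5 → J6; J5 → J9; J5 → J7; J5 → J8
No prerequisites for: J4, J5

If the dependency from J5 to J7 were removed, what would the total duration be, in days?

16

Before: longest chain J4→J6→J9 = 4+4+8 = 16, finish 16.
Dropping J5→J7 doesn't change J7's earliest start (4); another predecessor still binds.
The longest chain is now J4→J6→J9 = 4+4+8 = 16, so the schedule takes 16 days.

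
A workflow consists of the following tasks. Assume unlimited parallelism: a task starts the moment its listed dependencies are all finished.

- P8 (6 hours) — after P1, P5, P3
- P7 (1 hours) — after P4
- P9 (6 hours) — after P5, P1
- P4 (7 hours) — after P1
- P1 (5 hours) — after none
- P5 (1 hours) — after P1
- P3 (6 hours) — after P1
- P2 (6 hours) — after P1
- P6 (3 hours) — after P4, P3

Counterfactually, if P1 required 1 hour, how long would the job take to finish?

Critical path before the change: P1→P3→P8 = 5+6+6 = 17 giving 17 hours.
Since P1 is critical, the -4 change carries straight to that chain (now 13 hours).
The critical path is still P1→P3→P8; finish is now 13 hours.

13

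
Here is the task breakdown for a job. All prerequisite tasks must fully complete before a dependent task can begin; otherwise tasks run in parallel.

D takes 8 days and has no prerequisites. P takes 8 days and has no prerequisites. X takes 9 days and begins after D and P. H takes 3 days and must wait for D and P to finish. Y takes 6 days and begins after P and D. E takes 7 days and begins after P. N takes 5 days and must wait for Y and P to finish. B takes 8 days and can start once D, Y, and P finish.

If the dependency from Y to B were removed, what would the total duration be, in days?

19

With the dependency in place, D→Y→B = 8+6+8 = 22 sets the finish at 22 days.
Without Y→B, B's earliest start moves from 14 to 8.
New critical path: D→Y→N = 8+6+5 = 19 ⇒ 19 days.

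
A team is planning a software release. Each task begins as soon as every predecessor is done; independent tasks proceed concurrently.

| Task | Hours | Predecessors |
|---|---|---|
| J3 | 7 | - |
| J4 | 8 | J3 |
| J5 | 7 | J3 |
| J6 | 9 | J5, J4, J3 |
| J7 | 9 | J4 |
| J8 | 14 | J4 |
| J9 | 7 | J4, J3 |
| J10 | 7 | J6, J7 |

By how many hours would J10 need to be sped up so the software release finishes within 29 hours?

Current finish: 31 hours; target: 29.
J10 is on every critical path, so each hour cut from J10 cuts the finish by one (this holds down to a finish of 29).
Need 31 − 29 = 2 hours off J10 → J10 becomes 5 hours, finish becomes 29.

2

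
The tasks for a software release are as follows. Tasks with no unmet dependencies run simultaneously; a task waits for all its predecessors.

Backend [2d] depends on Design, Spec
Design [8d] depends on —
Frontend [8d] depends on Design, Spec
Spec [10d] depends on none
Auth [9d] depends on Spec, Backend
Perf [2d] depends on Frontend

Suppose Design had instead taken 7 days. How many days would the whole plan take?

The binding path is Spec→Backend→Auth = 10+2+9 = 21; finish at 21 days.
Design has 2 days of float (longest path through it is 19).
That remains the longest chain; total 21 days.

21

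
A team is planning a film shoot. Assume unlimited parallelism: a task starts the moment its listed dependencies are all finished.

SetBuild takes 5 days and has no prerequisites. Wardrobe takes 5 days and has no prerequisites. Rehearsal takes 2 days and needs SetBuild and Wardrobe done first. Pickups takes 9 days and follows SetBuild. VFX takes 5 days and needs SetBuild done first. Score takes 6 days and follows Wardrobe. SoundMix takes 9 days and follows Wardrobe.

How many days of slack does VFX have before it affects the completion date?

4

Critical path: SetBuild→Pickups = 5+9 = 14, so the finish is 14 days.
Longest path through VFX: 10 days (earliest finish 10, latest finish 14).
Slack of VFX = 9 − 5 = 4 days.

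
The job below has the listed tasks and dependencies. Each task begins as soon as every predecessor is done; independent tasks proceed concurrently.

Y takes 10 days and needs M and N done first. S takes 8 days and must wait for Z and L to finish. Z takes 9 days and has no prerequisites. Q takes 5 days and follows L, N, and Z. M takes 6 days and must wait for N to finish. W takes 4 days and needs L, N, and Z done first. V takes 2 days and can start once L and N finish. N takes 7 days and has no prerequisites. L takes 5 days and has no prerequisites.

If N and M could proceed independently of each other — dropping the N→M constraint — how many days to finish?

With the dependency in place, N→M→Y = 7+6+10 = 23 sets the finish at 23 days.
Without N→M, M's earliest start moves from 7 to 0.
After: N→Y = 7+10 = 17 → 17 days.

17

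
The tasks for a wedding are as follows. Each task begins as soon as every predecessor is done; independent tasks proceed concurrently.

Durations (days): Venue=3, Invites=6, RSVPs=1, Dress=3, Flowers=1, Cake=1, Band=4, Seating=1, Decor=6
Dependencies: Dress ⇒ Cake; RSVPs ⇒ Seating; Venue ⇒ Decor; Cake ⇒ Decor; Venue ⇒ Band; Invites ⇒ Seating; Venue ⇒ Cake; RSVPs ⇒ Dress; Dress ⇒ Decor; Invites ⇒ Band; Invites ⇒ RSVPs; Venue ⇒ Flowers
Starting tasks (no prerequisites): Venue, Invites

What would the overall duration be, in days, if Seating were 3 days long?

17

Critical path before the change: Invites→RSVPs→Dress→Cake→Decor = 6+1+3+1+6 = 17 giving 17 days.
Seating is off the critical path — its longest chain is 8 days, giving 9 of slack.
The critical path is still Invites→RSVPs→Dress→Cake→Decor; finish is now 17 days.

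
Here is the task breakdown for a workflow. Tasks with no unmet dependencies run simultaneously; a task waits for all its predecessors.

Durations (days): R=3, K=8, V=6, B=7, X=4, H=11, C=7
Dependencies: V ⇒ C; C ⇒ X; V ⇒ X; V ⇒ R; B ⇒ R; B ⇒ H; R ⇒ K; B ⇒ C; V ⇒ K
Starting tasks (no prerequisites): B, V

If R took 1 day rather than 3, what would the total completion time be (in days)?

18

Critical path before the change: B→R→K = 7+3+8 = 18 giving 18 days.
R lies on that path, so at 1 day the path becomes 16 days.
Now B→C→X = 7+7+4 = 18 is longest, so the finish becomes 18 days.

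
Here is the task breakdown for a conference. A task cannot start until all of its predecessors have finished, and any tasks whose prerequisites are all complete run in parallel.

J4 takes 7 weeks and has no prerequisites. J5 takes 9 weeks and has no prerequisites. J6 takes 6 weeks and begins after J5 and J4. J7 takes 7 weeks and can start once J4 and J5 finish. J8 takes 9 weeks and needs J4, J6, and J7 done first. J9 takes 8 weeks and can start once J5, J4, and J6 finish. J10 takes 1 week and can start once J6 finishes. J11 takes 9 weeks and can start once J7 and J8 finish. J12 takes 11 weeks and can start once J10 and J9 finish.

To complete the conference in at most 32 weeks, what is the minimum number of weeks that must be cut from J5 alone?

Current finish: 34 weeks; target: 32.
J5 is on every critical path, so each week cut from J5 cuts the finish by one (this holds down to a finish of 32).
Need 34 − 32 = 2 weeks off J5 → J5 becomes 7 weeks, finish becomes 32.

2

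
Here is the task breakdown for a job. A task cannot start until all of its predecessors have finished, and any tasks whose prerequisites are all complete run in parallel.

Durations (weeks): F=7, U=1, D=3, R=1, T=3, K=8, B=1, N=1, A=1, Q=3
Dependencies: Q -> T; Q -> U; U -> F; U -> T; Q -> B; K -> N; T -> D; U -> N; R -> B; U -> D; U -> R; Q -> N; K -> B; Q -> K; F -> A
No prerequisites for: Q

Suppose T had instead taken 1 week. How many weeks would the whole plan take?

12

As given, the longest chain is Q→U→F→A = 3+1+7+1 = 12, so the finish is 12 weeks.
T is off the critical path — its longest chain is 10 weeks, giving 2 of slack.
The critical path is still Q→U→F→A; finish is now 12 weeks.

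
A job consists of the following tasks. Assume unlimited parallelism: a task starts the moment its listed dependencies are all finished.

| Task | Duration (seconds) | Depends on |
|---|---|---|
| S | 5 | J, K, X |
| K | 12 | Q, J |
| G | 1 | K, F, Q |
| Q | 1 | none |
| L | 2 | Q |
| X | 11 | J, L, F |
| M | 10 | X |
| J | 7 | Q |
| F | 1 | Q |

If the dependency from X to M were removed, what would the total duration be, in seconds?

25

With the dependency in place, Q→J→X→M = 1+7+11+10 = 29 sets the finish at 29 seconds.
Without X→M, M's earliest start moves from 19 to 0.
New critical path: Q→J→K→S = 1+7+12+5 = 25 ⇒ 25 seconds.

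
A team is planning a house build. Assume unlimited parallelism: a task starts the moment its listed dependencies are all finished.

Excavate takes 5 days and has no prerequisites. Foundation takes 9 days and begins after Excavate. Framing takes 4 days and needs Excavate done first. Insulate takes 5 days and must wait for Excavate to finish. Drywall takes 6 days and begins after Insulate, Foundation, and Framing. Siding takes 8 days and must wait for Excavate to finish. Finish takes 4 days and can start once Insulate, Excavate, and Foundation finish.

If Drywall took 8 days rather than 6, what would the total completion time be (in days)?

Actual critical path: Excavate→Foundation→Drywall = 5+9+6 = 20 ⇒ 20 days.
Since Drywall is critical, the +2 change carries straight to that chain (now 22 days).
The critical path is still Excavate→Foundation→Drywall; finish is now 22 days.

22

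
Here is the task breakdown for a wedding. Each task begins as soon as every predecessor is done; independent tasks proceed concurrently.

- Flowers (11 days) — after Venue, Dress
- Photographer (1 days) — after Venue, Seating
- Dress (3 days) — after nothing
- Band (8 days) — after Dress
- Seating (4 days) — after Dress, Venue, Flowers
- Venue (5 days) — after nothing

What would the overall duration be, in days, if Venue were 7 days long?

23

Critical path before the change: Venue→Flowers→Seating→Photographer = 5+11+4+1 = 21 giving 21 days.
Venue lies on that path, so at 7 days the path becomes 23 days.
The critical path is still Venue→Flowers→Seating→Photographer; finish is now 23 days.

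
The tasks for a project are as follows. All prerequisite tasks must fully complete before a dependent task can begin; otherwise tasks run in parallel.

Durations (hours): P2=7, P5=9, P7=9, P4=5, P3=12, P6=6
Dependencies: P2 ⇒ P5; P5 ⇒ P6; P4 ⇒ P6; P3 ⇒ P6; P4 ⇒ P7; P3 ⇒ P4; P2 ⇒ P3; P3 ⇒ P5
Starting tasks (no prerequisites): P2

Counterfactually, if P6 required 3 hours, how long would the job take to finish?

The binding path is P2→P3→P5→P6 = 7+12+9+6 = 34; finish at 34 hours.
Since P6 is critical, the -3 change carries straight to that chain (now 31 hours).
Now P2→P3→P4→P7 = 7+12+5+9 = 33 is longest, so the finish becomes 33 hours.

33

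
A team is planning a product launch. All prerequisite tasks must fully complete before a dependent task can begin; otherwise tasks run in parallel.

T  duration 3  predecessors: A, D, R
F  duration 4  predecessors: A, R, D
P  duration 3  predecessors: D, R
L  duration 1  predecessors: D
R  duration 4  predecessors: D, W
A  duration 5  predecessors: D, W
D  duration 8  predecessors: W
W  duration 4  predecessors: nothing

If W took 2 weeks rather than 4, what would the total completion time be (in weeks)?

19

Critical path before the change: W→D→A→F = 4+8+5+4 = 21 giving 21 weeks.
Since W is critical, the -2 change carries straight to that chain (now 19 weeks).
That remains the longest chain; total 19 weeks.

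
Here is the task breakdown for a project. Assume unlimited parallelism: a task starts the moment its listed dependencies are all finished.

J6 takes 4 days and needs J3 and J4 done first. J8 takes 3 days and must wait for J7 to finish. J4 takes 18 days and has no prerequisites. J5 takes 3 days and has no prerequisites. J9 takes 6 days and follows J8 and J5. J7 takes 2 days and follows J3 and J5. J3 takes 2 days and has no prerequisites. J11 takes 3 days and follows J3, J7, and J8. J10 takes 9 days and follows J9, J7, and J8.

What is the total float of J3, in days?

Critical path: J5→J7→J8→J9→J10 = 3+2+3+6+9 = 23, so the finish is 23 days.
J3 finishes as early as 2 and must finish by 3.
Float = 23 − 22 = 1.

1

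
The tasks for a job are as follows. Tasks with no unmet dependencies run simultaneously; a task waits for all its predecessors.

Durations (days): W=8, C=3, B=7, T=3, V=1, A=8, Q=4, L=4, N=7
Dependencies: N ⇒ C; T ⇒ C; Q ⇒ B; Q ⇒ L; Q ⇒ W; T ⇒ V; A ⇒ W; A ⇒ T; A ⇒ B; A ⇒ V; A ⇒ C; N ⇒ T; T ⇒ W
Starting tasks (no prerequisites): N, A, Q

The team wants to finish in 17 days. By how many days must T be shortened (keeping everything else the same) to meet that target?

2

Current finish: 19 days; target: 17.
T is on every critical path, so each day cut from T cuts the finish by one (this holds down to a finish of 17).
Need 19 − 17 = 2 days off T → T becomes 1 day, finish becomes 17.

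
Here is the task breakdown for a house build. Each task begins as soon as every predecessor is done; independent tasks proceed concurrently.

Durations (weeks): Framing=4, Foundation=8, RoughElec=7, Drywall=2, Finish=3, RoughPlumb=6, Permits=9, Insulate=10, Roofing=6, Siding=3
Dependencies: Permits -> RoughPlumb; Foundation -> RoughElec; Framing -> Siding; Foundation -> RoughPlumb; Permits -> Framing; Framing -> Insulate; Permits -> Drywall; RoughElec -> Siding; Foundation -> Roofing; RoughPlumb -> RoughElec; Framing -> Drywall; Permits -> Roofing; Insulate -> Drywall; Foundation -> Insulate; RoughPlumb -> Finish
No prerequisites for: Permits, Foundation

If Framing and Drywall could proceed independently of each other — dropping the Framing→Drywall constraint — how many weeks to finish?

With the dependency in place, Permits→Framing→Insulate→Drywall = 9+4+10+2 = 25 sets the finish at 25 weeks.
Dropping Framing→Drywall doesn't change Drywall's earliest start (23); another predecessor still binds.
New critical path: Permits→Framing→Insulate→Drywall = 9+4+10+2 = 25 ⇒ 25 weeks.

25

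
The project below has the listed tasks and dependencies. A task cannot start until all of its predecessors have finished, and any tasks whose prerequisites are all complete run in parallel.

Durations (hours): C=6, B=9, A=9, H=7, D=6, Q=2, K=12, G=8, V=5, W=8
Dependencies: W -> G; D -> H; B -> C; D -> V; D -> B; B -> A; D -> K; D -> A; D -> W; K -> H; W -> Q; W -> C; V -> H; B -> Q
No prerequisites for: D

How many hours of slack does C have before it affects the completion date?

Critical path: D→K→H = 6+12+7 = 25, so the finish is 25 hours.
C finishes as early as 21 and must finish by 25.
Slack of C = 19 − 15 = 4 hours.

4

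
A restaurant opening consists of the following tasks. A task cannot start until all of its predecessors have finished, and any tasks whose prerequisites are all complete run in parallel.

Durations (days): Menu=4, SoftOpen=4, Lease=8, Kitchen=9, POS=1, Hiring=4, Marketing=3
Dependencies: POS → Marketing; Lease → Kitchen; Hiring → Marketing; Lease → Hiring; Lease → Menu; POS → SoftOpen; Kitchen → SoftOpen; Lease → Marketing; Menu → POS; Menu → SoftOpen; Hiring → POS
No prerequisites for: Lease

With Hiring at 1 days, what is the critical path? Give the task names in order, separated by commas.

Lease, Kitchen, SoftOpen

Baseline: Lease→Kitchen→SoftOpen = 8+9+4 = 21 → 21 days.
The longest path through Hiring is only 17 days, so Hiring has float 4.
No other chain overtakes it, so the finish is 21 days.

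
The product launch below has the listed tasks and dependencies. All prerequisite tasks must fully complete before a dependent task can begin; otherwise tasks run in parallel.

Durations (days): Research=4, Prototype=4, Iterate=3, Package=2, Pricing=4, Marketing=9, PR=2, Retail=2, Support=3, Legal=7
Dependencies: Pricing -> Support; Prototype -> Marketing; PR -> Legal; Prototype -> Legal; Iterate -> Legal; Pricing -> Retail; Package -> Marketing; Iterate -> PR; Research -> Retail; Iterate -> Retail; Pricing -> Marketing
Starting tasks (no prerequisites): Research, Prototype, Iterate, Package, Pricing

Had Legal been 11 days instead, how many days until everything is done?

Baseline: Prototype→Marketing = 4+9 = 13 → 13 days.
The longest path through Legal is only 12 days, so Legal has float 1.
New critical path: Iterate→PR→Legal = 3+2+11 = 16 ⇒ 16 days.

16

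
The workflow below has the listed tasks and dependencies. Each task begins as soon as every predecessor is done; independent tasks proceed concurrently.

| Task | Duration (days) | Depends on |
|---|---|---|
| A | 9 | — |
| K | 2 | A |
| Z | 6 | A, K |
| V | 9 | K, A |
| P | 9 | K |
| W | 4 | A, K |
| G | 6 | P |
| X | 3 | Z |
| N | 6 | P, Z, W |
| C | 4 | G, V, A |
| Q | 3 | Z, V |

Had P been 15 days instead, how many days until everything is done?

The binding path is A→K→P→G→C = 9+2+9+6+4 = 30; finish at 30 days.
Since P is critical, the +6 change carries straight to that chain (now 36 days).
That remains the longest chain; total 36 days.

36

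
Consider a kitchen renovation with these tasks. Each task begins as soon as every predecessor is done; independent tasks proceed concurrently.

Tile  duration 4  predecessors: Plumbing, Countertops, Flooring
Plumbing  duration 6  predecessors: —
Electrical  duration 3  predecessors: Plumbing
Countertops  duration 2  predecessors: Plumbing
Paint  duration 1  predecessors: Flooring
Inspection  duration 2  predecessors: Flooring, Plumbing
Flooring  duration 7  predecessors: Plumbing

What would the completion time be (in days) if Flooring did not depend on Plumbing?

12

With the dependency in place, Plumbing→Flooring→Tile = 6+7+4 = 17 sets the finish at 17 days.
Without Plumbing→Flooring, Flooring's earliest start moves from 6 to 0.
After: Plumbing→Countertops→Tile = 6+2+4 = 12 → 12 days.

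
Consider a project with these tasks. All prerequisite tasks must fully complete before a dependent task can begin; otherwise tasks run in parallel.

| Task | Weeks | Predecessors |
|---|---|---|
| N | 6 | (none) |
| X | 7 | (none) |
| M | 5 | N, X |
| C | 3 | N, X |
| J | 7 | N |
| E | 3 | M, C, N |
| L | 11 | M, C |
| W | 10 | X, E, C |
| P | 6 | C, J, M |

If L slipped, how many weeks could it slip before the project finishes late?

2

X→M→E→W = 7+5+3+10 = 25 sets the makespan at 25 weeks.
The longest chain containing L totals 23 weeks.
Float = 25 − 23 = 2.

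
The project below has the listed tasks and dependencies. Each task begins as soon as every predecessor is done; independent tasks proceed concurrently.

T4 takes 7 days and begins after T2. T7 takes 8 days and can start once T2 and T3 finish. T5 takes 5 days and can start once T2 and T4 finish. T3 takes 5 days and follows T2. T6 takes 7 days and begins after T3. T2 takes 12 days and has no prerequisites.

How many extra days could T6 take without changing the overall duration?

T2→T3→T7 = 12+5+8 = 25 sets the makespan at 25 days.
The longest chain containing T6 totals 24 days.
Float = 25 − 24 = 1.

1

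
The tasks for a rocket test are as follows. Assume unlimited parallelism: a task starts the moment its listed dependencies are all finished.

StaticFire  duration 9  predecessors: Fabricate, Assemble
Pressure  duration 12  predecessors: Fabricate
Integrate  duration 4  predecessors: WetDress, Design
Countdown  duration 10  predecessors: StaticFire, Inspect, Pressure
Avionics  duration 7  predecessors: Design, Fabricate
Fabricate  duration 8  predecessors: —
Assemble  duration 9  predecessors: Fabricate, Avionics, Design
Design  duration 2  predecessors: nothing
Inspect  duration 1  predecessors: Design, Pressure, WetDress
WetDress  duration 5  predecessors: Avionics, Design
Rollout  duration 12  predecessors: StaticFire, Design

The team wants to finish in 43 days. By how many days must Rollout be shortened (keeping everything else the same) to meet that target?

2

Current finish: 45 days; target: 43.
Rollout is on every critical path, so each day cut from Rollout cuts the finish by one (this holds down to a finish of 43).
Need 45 − 43 = 2 days off Rollout → Rollout becomes 10 days, finish becomes 43.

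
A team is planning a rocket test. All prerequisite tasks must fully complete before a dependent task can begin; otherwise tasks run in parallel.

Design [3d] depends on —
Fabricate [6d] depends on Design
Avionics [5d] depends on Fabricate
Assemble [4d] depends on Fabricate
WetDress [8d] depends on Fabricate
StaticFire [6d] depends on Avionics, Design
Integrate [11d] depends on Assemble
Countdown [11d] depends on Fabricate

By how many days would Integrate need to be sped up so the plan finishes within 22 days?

Current finish: 24 days; target: 22.
Integrate is on every critical path, so each day cut from Integrate cuts the finish by one (this holds down to a finish of 20).
Need 24 − 22 = 2 days off Integrate → Integrate becomes 9 days, finish becomes 22.

2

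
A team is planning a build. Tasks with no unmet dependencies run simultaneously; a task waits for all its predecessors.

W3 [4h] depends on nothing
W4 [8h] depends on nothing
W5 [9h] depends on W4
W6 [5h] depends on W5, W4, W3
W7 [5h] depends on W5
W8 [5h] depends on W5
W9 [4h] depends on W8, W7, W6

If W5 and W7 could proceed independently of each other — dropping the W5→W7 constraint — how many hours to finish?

With the dependency in place, W4→W5→W6→W9 = 8+9+5+4 = 26 sets the finish at 26 hours.
Without W5→W7, W7's earliest start moves from 17 to 0.
The longest chain is now W4→W5→W6→W9 = 8+9+5+4 = 26, so the plan takes 26 hours.

26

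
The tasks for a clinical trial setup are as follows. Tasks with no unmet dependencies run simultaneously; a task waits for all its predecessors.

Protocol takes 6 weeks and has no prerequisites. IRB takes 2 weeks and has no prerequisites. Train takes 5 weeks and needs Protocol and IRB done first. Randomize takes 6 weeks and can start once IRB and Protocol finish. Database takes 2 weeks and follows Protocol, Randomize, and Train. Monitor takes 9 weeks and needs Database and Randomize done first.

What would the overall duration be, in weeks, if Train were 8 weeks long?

25

The binding path is Protocol→Randomize→Database→Monitor = 6+6+2+9 = 23; finish at 23 weeks.
The longest path through Train is only 22 weeks, so Train has float 1.
The binding chain switches to Protocol→Train→Database→Monitor = 6+8+2+9 = 25; finish 25 weeks.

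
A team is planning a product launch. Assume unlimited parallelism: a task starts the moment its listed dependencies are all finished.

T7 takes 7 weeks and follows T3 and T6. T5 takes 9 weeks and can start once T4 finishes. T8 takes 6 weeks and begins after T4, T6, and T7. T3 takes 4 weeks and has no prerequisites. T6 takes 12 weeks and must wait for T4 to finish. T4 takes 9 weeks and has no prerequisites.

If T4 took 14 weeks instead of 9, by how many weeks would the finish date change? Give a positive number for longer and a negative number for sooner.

As given, the longest chain is T4→T6→T7→T8 = 9+12+7+6 = 34, so the finish is 34 weeks.
Since T4 is critical, the +5 change carries straight to that chain (now 39 weeks).
That remains the longest chain; total 39 weeks.
Change in finish: 39 − 34 = +5 weeks.

5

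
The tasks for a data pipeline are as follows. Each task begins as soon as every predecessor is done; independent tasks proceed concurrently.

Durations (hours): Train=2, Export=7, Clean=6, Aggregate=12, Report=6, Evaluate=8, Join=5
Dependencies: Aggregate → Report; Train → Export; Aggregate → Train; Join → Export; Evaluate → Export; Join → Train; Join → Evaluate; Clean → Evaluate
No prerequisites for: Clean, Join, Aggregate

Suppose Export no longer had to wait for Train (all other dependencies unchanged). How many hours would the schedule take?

With the dependency in place, Clean→Evaluate→Export = 6+8+7 = 21 sets the finish at 21 hours.
Dropping Train→Export doesn't change Export's earliest start (14); another predecessor still binds.
After: Clean→Evaluate→Export = 6+8+7 = 21 → 21 hours.

21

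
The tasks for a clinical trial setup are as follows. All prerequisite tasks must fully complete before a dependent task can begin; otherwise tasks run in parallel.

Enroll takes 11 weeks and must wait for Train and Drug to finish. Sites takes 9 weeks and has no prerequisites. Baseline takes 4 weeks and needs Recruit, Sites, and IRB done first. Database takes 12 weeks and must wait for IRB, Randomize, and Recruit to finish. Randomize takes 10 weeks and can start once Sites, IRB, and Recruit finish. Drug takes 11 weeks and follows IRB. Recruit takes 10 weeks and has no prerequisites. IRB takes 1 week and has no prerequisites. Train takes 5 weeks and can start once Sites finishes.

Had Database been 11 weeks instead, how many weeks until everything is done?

31

As given, the longest chain is Recruit→Randomize→Database = 10+10+12 = 32, so the finish is 32 weeks.
Database lies on that path, so at 11 weeks the path becomes 31 weeks.
The critical path is still Recruit→Randomize→Database; finish is now 31 weeks.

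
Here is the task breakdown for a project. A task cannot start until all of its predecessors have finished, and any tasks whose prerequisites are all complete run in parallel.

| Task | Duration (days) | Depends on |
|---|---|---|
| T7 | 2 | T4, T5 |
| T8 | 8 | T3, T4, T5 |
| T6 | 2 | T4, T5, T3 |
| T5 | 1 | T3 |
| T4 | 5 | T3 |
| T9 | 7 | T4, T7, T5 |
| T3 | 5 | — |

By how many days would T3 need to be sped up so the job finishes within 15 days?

4

Current finish: 19 days; target: 15.
T3 is on every critical path, so each day cut from T3 cuts the finish by one (this holds down to a finish of 15).
Need 19 − 15 = 4 days off T3 → T3 becomes 1 day, finish becomes 15.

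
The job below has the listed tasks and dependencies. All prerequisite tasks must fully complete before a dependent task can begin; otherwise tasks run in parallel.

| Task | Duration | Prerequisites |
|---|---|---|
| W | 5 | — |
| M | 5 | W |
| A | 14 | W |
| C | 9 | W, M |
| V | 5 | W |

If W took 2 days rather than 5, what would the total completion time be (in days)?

Actual critical path: W→M→C = 5+5+9 = 19 ⇒ 19 days.
Since W is critical, the -3 change carries straight to that chain (now 16 days).
No other chain overtakes it, so the finish is 16 days.

16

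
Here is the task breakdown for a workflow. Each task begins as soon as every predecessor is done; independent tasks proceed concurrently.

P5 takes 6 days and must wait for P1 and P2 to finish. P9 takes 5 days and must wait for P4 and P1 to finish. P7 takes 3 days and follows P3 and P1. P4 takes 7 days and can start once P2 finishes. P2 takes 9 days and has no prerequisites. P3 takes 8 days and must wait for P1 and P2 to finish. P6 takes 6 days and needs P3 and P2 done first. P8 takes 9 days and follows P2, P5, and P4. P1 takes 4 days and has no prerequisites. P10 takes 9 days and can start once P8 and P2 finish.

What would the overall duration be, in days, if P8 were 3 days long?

The binding path is P2→P4→P8→P10 = 9+7+9+9 = 34; finish at 34 days.
P8 is on the critical path; changing it to 3 makes that path 28 days.
The critical path is still P2→P4→P8→P10; finish is now 28 days.

28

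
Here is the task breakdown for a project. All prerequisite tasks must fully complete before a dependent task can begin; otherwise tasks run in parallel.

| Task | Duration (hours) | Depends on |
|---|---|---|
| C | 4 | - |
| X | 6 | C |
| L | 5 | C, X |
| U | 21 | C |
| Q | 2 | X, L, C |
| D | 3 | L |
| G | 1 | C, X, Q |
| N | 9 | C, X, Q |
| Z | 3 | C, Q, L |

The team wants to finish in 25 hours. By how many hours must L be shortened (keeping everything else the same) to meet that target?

1

Current finish: 26 hours; target: 25.
L is on every critical path, so each hour cut from L cuts the finish by one (this holds down to a finish of 25).
Need 26 − 25 = 1 hour off L → L becomes 4 hours, finish becomes 25.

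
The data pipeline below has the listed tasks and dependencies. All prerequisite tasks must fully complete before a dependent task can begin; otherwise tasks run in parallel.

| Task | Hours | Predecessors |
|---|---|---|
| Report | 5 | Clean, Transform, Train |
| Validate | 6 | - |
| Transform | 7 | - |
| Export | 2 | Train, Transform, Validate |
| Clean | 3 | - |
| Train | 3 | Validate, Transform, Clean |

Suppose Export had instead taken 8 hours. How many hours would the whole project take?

The binding path is Transform→Train→Report = 7+3+5 = 15; finish at 15 hours.
Export has 3 hours of float (longest path through it is 12).
New critical path: Transform→Train→Export = 7+3+8 = 18 ⇒ 18 hours.

18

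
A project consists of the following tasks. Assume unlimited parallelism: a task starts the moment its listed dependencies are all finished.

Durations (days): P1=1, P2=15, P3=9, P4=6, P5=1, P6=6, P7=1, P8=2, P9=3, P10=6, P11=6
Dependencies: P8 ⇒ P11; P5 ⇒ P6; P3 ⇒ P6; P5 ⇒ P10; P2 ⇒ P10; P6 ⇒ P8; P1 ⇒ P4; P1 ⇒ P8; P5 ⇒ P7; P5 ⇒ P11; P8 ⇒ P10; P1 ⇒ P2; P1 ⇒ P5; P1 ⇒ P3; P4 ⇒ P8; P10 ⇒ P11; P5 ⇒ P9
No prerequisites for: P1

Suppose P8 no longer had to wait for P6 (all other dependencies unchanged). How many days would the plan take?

With the dependency in place, P1→P3→P6→P8→P10→P11 = 1+9+6+2+6+6 = 30 sets the finish at 30 days.
Without P6→P8, P8's earliest start moves from 16 to 7.
After: P1→P2→P10→P11 = 1+15+6+6 = 28 → 28 days.

28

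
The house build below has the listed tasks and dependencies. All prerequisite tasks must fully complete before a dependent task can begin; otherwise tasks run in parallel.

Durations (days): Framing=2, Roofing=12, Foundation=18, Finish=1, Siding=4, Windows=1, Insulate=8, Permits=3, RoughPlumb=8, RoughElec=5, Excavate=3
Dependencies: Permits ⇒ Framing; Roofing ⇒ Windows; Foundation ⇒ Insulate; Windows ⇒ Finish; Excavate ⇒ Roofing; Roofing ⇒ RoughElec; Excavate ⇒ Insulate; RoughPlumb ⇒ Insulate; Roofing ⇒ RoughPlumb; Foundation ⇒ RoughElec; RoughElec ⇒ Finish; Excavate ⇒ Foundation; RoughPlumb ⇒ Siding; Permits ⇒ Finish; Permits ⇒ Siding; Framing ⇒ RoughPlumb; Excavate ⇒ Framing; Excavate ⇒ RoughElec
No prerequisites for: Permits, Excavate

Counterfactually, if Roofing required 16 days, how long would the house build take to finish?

Actual critical path: Excavate→Roofing→RoughPlumb→Insulate = 3+12+8+8 = 31 ⇒ 31 days.
Roofing is on the critical path; changing it to 16 makes that path 35 days.
The critical path is still Excavate→Roofing→RoughPlumb→Insulate; finish is now 35 days.

35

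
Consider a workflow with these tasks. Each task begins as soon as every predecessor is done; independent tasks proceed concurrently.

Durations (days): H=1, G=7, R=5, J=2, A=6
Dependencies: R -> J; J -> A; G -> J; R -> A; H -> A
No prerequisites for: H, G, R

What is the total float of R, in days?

The longest chain is G→J→A = 7+2+6 = 15; overall finish 15 days.
R finishes as early as 5 and must finish by 7.
Float = 15 − 13 = 2.

2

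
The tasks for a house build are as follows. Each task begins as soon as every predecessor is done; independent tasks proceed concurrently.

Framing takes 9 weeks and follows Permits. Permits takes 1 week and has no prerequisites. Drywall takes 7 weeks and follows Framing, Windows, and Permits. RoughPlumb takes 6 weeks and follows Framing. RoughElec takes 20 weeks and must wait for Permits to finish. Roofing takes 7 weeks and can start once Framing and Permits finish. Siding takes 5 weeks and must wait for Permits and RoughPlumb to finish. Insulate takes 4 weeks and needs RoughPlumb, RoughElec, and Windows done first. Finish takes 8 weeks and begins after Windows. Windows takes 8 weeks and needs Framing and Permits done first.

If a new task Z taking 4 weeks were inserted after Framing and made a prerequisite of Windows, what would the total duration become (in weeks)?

Originally the job takes 26 weeks.
With Z inserted, Windows now waits for max(Framing, Permits, Z).
New critical path: Permits→Framing→Z→Windows→Finish = 1+9+4+8+8 = 30 ⇒ 30 weeks.

30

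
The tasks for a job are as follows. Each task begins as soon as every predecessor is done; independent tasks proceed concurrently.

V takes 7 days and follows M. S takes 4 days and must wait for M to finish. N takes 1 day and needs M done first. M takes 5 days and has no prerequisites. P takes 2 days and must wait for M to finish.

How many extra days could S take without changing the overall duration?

M→V = 5+7 = 12 sets the makespan at 12 days.
S finishes as early as 9 and must finish by 12.
Float = 12 − 9 = 3.

3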